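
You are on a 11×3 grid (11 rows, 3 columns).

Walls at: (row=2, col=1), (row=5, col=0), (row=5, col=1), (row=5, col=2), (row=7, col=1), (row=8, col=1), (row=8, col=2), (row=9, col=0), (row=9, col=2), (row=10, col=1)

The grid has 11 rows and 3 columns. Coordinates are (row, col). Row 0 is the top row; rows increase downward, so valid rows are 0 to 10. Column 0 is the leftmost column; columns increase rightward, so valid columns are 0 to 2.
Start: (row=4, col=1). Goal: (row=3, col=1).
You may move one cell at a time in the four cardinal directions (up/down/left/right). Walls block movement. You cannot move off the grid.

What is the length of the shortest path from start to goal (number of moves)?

Answer: Shortest path length: 1

Derivation:
BFS from (row=4, col=1) until reaching (row=3, col=1):
  Distance 0: (row=4, col=1)
  Distance 1: (row=3, col=1), (row=4, col=0), (row=4, col=2)  <- goal reached here
One shortest path (1 moves): (row=4, col=1) -> (row=3, col=1)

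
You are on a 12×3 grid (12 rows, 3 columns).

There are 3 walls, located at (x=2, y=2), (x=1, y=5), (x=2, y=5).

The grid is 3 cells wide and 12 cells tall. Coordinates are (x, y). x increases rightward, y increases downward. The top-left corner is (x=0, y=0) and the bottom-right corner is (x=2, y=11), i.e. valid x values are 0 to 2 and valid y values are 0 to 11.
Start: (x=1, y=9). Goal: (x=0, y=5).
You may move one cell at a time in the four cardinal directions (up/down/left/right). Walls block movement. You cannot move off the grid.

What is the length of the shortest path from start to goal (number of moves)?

Answer: Shortest path length: 5

Derivation:
BFS from (x=1, y=9) until reaching (x=0, y=5):
  Distance 0: (x=1, y=9)
  Distance 1: (x=1, y=8), (x=0, y=9), (x=2, y=9), (x=1, y=10)
  Distance 2: (x=1, y=7), (x=0, y=8), (x=2, y=8), (x=0, y=10), (x=2, y=10), (x=1, y=11)
  Distance 3: (x=1, y=6), (x=0, y=7), (x=2, y=7), (x=0, y=11), (x=2, y=11)
  Distance 4: (x=0, y=6), (x=2, y=6)
  Distance 5: (x=0, y=5)  <- goal reached here
One shortest path (5 moves): (x=1, y=9) -> (x=0, y=9) -> (x=0, y=8) -> (x=0, y=7) -> (x=0, y=6) -> (x=0, y=5)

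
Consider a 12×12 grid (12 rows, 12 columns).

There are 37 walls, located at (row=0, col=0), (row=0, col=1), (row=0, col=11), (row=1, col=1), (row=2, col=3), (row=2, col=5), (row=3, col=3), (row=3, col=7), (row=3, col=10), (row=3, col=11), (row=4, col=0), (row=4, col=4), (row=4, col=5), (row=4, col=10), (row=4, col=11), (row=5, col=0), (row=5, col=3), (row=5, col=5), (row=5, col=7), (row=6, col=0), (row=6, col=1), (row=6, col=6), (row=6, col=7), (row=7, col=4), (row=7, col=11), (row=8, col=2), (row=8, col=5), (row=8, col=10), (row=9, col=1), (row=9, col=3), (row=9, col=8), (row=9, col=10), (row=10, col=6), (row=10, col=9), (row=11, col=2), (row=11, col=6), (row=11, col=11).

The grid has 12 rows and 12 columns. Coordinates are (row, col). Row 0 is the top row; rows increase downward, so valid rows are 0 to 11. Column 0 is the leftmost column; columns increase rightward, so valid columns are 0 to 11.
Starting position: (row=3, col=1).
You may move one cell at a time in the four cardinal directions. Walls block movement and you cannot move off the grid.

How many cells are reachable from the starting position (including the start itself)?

BFS flood-fill from (row=3, col=1):
  Distance 0: (row=3, col=1)
  Distance 1: (row=2, col=1), (row=3, col=0), (row=3, col=2), (row=4, col=1)
  Distance 2: (row=2, col=0), (row=2, col=2), (row=4, col=2), (row=5, col=1)
  Distance 3: (row=1, col=0), (row=1, col=2), (row=4, col=3), (row=5, col=2)
  Distance 4: (row=0, col=2), (row=1, col=3), (row=6, col=2)
  Distance 5: (row=0, col=3), (row=1, col=4), (row=6, col=3), (row=7, col=2)
  Distance 6: (row=0, col=4), (row=1, col=5), (row=2, col=4), (row=6, col=4), (row=7, col=1), (row=7, col=3)
  Distance 7: (row=0, col=5), (row=1, col=6), (row=3, col=4), (row=5, col=4), (row=6, col=5), (row=7, col=0), (row=8, col=1), (row=8, col=3)
  Distance 8: (row=0, col=6), (row=1, col=7), (row=2, col=6), (row=3, col=5), (row=7, col=5), (row=8, col=0), (row=8, col=4)
  Distance 9: (row=0, col=7), (row=1, col=8), (row=2, col=7), (row=3, col=6), (row=7, col=6), (row=9, col=0), (row=9, col=4)
  Distance 10: (row=0, col=8), (row=1, col=9), (row=2, col=8), (row=4, col=6), (row=7, col=7), (row=8, col=6), (row=9, col=5), (row=10, col=0), (row=10, col=4)
  Distance 11: (row=0, col=9), (row=1, col=10), (row=2, col=9), (row=3, col=8), (row=4, col=7), (row=5, col=6), (row=7, col=8), (row=8, col=7), (row=9, col=6), (row=10, col=1), (row=10, col=3), (row=10, col=5), (row=11, col=0), (row=11, col=4)
  Distance 12: (row=0, col=10), (row=1, col=11), (row=2, col=10), (row=3, col=9), (row=4, col=8), (row=6, col=8), (row=7, col=9), (row=8, col=8), (row=9, col=7), (row=10, col=2), (row=11, col=1), (row=11, col=3), (row=11, col=5)
  Distance 13: (row=2, col=11), (row=4, col=9), (row=5, col=8), (row=6, col=9), (row=7, col=10), (row=8, col=9), (row=9, col=2), (row=10, col=7)
  Distance 14: (row=5, col=9), (row=6, col=10), (row=9, col=9), (row=10, col=8), (row=11, col=7)
  Distance 15: (row=5, col=10), (row=6, col=11), (row=11, col=8)
  Distance 16: (row=5, col=11), (row=11, col=9)
  Distance 17: (row=11, col=10)
  Distance 18: (row=10, col=10)
  Distance 19: (row=10, col=11)
  Distance 20: (row=9, col=11)
  Distance 21: (row=8, col=11)
Total reachable: 107 (grid has 107 open cells total)

Answer: Reachable cells: 107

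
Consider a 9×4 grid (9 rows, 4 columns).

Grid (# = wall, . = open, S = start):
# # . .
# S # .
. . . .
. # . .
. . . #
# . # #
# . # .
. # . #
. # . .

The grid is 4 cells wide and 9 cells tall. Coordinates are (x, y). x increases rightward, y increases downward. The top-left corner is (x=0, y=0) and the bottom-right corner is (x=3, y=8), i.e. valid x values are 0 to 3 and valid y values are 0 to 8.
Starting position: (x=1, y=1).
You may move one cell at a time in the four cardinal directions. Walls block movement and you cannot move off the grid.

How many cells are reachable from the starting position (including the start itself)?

BFS flood-fill from (x=1, y=1):
  Distance 0: (x=1, y=1)
  Distance 1: (x=1, y=2)
  Distance 2: (x=0, y=2), (x=2, y=2)
  Distance 3: (x=3, y=2), (x=0, y=3), (x=2, y=3)
  Distance 4: (x=3, y=1), (x=3, y=3), (x=0, y=4), (x=2, y=4)
  Distance 5: (x=3, y=0), (x=1, y=4)
  Distance 6: (x=2, y=0), (x=1, y=5)
  Distance 7: (x=1, y=6)
Total reachable: 16 (grid has 22 open cells total)

Answer: Reachable cells: 16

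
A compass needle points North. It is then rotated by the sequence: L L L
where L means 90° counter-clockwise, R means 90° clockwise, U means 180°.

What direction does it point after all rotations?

Answer: Final heading: East

Derivation:
Start: North
  L (left (90° counter-clockwise)) -> West
  L (left (90° counter-clockwise)) -> South
  L (left (90° counter-clockwise)) -> East
Final: East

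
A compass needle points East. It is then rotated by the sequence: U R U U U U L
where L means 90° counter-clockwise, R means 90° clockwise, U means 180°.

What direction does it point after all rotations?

Answer: Final heading: West

Derivation:
Start: East
  U (U-turn (180°)) -> West
  R (right (90° clockwise)) -> North
  U (U-turn (180°)) -> South
  U (U-turn (180°)) -> North
  U (U-turn (180°)) -> South
  U (U-turn (180°)) -> North
  L (left (90° counter-clockwise)) -> West
Final: West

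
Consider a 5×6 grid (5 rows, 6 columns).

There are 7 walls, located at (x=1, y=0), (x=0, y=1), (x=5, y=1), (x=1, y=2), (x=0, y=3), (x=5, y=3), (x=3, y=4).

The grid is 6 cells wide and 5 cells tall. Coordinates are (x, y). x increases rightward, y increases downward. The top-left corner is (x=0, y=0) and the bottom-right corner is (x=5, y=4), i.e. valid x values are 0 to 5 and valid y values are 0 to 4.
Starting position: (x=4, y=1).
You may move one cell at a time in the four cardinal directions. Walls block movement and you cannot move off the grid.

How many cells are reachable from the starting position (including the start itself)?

Answer: Reachable cells: 21

Derivation:
BFS flood-fill from (x=4, y=1):
  Distance 0: (x=4, y=1)
  Distance 1: (x=4, y=0), (x=3, y=1), (x=4, y=2)
  Distance 2: (x=3, y=0), (x=5, y=0), (x=2, y=1), (x=3, y=2), (x=5, y=2), (x=4, y=3)
  Distance 3: (x=2, y=0), (x=1, y=1), (x=2, y=2), (x=3, y=3), (x=4, y=4)
  Distance 4: (x=2, y=3), (x=5, y=4)
  Distance 5: (x=1, y=3), (x=2, y=4)
  Distance 6: (x=1, y=4)
  Distance 7: (x=0, y=4)
Total reachable: 21 (grid has 23 open cells total)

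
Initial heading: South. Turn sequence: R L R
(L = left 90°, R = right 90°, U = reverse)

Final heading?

Answer: Final heading: West

Derivation:
Start: South
  R (right (90° clockwise)) -> West
  L (left (90° counter-clockwise)) -> South
  R (right (90° clockwise)) -> West
Final: West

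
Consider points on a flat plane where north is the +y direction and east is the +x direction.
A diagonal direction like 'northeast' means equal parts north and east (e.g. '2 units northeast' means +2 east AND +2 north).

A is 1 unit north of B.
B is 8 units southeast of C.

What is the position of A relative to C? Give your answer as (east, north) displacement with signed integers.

Answer: A is at (east=8, north=-7) relative to C.

Derivation:
Place C at the origin (east=0, north=0).
  B is 8 units southeast of C: delta (east=+8, north=-8); B at (east=8, north=-8).
  A is 1 unit north of B: delta (east=+0, north=+1); A at (east=8, north=-7).
Therefore A relative to C: (east=8, north=-7).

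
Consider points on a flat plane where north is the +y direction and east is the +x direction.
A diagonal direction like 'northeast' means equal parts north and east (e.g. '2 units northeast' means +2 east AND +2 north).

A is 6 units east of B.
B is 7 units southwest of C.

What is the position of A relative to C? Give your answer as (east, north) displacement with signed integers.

Answer: A is at (east=-1, north=-7) relative to C.

Derivation:
Place C at the origin (east=0, north=0).
  B is 7 units southwest of C: delta (east=-7, north=-7); B at (east=-7, north=-7).
  A is 6 units east of B: delta (east=+6, north=+0); A at (east=-1, north=-7).
Therefore A relative to C: (east=-1, north=-7).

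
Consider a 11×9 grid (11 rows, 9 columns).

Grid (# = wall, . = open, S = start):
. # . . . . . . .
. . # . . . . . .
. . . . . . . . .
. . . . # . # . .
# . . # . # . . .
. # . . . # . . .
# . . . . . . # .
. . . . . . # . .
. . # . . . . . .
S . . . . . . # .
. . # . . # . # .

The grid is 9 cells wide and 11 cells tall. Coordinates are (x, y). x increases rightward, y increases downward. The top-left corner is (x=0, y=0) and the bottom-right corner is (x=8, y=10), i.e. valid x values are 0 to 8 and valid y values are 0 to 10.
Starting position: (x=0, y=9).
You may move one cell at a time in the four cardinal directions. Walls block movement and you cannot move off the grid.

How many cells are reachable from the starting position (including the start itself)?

Answer: Reachable cells: 81

Derivation:
BFS flood-fill from (x=0, y=9):
  Distance 0: (x=0, y=9)
  Distance 1: (x=0, y=8), (x=1, y=9), (x=0, y=10)
  Distance 2: (x=0, y=7), (x=1, y=8), (x=2, y=9), (x=1, y=10)
  Distance 3: (x=1, y=7), (x=3, y=9)
  Distance 4: (x=1, y=6), (x=2, y=7), (x=3, y=8), (x=4, y=9), (x=3, y=10)
  Distance 5: (x=2, y=6), (x=3, y=7), (x=4, y=8), (x=5, y=9), (x=4, y=10)
  Distance 6: (x=2, y=5), (x=3, y=6), (x=4, y=7), (x=5, y=8), (x=6, y=9)
  Distance 7: (x=2, y=4), (x=3, y=5), (x=4, y=6), (x=5, y=7), (x=6, y=8), (x=6, y=10)
  Distance 8: (x=2, y=3), (x=1, y=4), (x=4, y=5), (x=5, y=6), (x=7, y=8)
  Distance 9: (x=2, y=2), (x=1, y=3), (x=3, y=3), (x=4, y=4), (x=6, y=6), (x=7, y=7), (x=8, y=8)
  Distance 10: (x=1, y=2), (x=3, y=2), (x=0, y=3), (x=6, y=5), (x=8, y=7), (x=8, y=9)
  Distance 11: (x=1, y=1), (x=3, y=1), (x=0, y=2), (x=4, y=2), (x=6, y=4), (x=7, y=5), (x=8, y=6), (x=8, y=10)
  Distance 12: (x=3, y=0), (x=0, y=1), (x=4, y=1), (x=5, y=2), (x=7, y=4), (x=8, y=5)
  Distance 13: (x=0, y=0), (x=2, y=0), (x=4, y=0), (x=5, y=1), (x=6, y=2), (x=5, y=3), (x=7, y=3), (x=8, y=4)
  Distance 14: (x=5, y=0), (x=6, y=1), (x=7, y=2), (x=8, y=3)
  Distance 15: (x=6, y=0), (x=7, y=1), (x=8, y=2)
  Distance 16: (x=7, y=0), (x=8, y=1)
  Distance 17: (x=8, y=0)
Total reachable: 81 (grid has 82 open cells total)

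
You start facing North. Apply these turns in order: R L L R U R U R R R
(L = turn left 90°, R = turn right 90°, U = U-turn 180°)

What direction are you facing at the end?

Answer: Final heading: North

Derivation:
Start: North
  R (right (90° clockwise)) -> East
  L (left (90° counter-clockwise)) -> North
  L (left (90° counter-clockwise)) -> West
  R (right (90° clockwise)) -> North
  U (U-turn (180°)) -> South
  R (right (90° clockwise)) -> West
  U (U-turn (180°)) -> East
  R (right (90° clockwise)) -> South
  R (right (90° clockwise)) -> West
  R (right (90° clockwise)) -> North
Final: North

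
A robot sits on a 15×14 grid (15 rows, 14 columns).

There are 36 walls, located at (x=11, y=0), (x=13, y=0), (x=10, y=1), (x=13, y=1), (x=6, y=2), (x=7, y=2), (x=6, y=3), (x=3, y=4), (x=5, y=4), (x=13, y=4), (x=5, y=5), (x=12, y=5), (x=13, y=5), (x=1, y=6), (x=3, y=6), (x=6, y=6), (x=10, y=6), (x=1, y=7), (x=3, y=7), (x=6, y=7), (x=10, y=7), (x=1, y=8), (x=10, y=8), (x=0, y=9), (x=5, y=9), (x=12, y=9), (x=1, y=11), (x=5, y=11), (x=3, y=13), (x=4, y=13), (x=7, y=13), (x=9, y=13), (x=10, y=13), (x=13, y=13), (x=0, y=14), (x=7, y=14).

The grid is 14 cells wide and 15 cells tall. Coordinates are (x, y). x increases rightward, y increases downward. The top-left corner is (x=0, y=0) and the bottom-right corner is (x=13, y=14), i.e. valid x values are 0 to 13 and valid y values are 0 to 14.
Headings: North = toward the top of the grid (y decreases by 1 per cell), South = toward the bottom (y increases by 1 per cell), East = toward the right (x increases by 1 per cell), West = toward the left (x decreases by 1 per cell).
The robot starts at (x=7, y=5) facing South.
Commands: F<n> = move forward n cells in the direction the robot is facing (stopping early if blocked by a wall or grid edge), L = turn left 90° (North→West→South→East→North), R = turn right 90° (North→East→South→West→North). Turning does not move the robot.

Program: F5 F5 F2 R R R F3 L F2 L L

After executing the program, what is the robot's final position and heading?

Answer: Final position: (x=10, y=10), facing South

Derivation:
Start: (x=7, y=5), facing South
  F5: move forward 5, now at (x=7, y=10)
  F5: move forward 2/5 (blocked), now at (x=7, y=12)
  F2: move forward 0/2 (blocked), now at (x=7, y=12)
  R: turn right, now facing West
  R: turn right, now facing North
  R: turn right, now facing East
  F3: move forward 3, now at (x=10, y=12)
  L: turn left, now facing North
  F2: move forward 2, now at (x=10, y=10)
  L: turn left, now facing West
  L: turn left, now facing South
Final: (x=10, y=10), facing South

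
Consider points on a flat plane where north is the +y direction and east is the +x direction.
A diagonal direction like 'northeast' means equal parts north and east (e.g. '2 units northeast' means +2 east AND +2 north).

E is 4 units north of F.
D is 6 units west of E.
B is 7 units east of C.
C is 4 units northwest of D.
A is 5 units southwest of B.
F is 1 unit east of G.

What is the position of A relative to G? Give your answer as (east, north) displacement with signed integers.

Place G at the origin (east=0, north=0).
  F is 1 unit east of G: delta (east=+1, north=+0); F at (east=1, north=0).
  E is 4 units north of F: delta (east=+0, north=+4); E at (east=1, north=4).
  D is 6 units west of E: delta (east=-6, north=+0); D at (east=-5, north=4).
  C is 4 units northwest of D: delta (east=-4, north=+4); C at (east=-9, north=8).
  B is 7 units east of C: delta (east=+7, north=+0); B at (east=-2, north=8).
  A is 5 units southwest of B: delta (east=-5, north=-5); A at (east=-7, north=3).
Therefore A relative to G: (east=-7, north=3).

Answer: A is at (east=-7, north=3) relative to G.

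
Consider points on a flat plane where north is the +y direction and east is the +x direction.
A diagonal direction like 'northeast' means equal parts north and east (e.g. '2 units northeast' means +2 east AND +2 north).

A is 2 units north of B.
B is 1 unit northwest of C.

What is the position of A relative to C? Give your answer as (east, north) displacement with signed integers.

Place C at the origin (east=0, north=0).
  B is 1 unit northwest of C: delta (east=-1, north=+1); B at (east=-1, north=1).
  A is 2 units north of B: delta (east=+0, north=+2); A at (east=-1, north=3).
Therefore A relative to C: (east=-1, north=3).

Answer: A is at (east=-1, north=3) relative to C.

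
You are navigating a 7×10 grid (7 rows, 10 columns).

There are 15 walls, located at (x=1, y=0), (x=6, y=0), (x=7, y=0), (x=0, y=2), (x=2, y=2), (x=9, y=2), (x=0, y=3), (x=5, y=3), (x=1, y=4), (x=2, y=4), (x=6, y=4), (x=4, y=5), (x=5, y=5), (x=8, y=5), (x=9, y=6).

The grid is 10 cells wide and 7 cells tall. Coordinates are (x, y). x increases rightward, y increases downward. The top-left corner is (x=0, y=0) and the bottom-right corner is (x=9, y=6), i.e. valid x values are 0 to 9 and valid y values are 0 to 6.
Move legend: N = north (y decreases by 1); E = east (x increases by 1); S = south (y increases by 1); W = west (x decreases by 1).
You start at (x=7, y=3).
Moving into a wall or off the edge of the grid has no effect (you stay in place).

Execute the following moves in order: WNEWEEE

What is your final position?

Answer: Final position: (x=8, y=2)

Derivation:
Start: (x=7, y=3)
  W (west): (x=7, y=3) -> (x=6, y=3)
  N (north): (x=6, y=3) -> (x=6, y=2)
  E (east): (x=6, y=2) -> (x=7, y=2)
  W (west): (x=7, y=2) -> (x=6, y=2)
  E (east): (x=6, y=2) -> (x=7, y=2)
  E (east): (x=7, y=2) -> (x=8, y=2)
  E (east): blocked, stay at (x=8, y=2)
Final: (x=8, y=2)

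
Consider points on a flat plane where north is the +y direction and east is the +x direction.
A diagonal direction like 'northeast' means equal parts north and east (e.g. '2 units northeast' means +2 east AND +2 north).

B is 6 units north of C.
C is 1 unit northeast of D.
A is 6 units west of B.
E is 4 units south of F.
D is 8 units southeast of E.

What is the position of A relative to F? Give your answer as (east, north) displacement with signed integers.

Answer: A is at (east=3, north=-5) relative to F.

Derivation:
Place F at the origin (east=0, north=0).
  E is 4 units south of F: delta (east=+0, north=-4); E at (east=0, north=-4).
  D is 8 units southeast of E: delta (east=+8, north=-8); D at (east=8, north=-12).
  C is 1 unit northeast of D: delta (east=+1, north=+1); C at (east=9, north=-11).
  B is 6 units north of C: delta (east=+0, north=+6); B at (east=9, north=-5).
  A is 6 units west of B: delta (east=-6, north=+0); A at (east=3, north=-5).
Therefore A relative to F: (east=3, north=-5).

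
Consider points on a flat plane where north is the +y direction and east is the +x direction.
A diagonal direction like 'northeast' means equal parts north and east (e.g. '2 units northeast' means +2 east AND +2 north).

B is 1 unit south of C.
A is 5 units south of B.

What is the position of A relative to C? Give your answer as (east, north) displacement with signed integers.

Place C at the origin (east=0, north=0).
  B is 1 unit south of C: delta (east=+0, north=-1); B at (east=0, north=-1).
  A is 5 units south of B: delta (east=+0, north=-5); A at (east=0, north=-6).
Therefore A relative to C: (east=0, north=-6).

Answer: A is at (east=0, north=-6) relative to C.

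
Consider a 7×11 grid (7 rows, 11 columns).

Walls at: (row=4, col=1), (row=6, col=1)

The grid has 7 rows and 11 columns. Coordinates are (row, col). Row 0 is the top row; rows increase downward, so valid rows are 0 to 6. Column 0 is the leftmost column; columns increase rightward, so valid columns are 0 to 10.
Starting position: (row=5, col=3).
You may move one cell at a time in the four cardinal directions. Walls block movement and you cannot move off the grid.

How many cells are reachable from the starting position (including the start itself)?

BFS flood-fill from (row=5, col=3):
  Distance 0: (row=5, col=3)
  Distance 1: (row=4, col=3), (row=5, col=2), (row=5, col=4), (row=6, col=3)
  Distance 2: (row=3, col=3), (row=4, col=2), (row=4, col=4), (row=5, col=1), (row=5, col=5), (row=6, col=2), (row=6, col=4)
  Distance 3: (row=2, col=3), (row=3, col=2), (row=3, col=4), (row=4, col=5), (row=5, col=0), (row=5, col=6), (row=6, col=5)
  Distance 4: (row=1, col=3), (row=2, col=2), (row=2, col=4), (row=3, col=1), (row=3, col=5), (row=4, col=0), (row=4, col=6), (row=5, col=7), (row=6, col=0), (row=6, col=6)
  Distance 5: (row=0, col=3), (row=1, col=2), (row=1, col=4), (row=2, col=1), (row=2, col=5), (row=3, col=0), (row=3, col=6), (row=4, col=7), (row=5, col=8), (row=6, col=7)
  Distance 6: (row=0, col=2), (row=0, col=4), (row=1, col=1), (row=1, col=5), (row=2, col=0), (row=2, col=6), (row=3, col=7), (row=4, col=8), (row=5, col=9), (row=6, col=8)
  Distance 7: (row=0, col=1), (row=0, col=5), (row=1, col=0), (row=1, col=6), (row=2, col=7), (row=3, col=8), (row=4, col=9), (row=5, col=10), (row=6, col=9)
  Distance 8: (row=0, col=0), (row=0, col=6), (row=1, col=7), (row=2, col=8), (row=3, col=9), (row=4, col=10), (row=6, col=10)
  Distance 9: (row=0, col=7), (row=1, col=8), (row=2, col=9), (row=3, col=10)
  Distance 10: (row=0, col=8), (row=1, col=9), (row=2, col=10)
  Distance 11: (row=0, col=9), (row=1, col=10)
  Distance 12: (row=0, col=10)
Total reachable: 75 (grid has 75 open cells total)

Answer: Reachable cells: 75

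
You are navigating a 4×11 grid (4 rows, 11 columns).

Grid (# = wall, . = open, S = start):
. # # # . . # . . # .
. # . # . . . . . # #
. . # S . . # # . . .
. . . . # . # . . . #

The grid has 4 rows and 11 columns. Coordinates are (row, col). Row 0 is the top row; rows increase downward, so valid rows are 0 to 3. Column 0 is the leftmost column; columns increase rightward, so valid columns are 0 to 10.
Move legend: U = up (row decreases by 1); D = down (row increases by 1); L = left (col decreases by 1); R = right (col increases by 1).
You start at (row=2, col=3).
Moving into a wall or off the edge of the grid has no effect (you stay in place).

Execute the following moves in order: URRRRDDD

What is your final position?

Answer: Final position: (row=3, col=5)

Derivation:
Start: (row=2, col=3)
  U (up): blocked, stay at (row=2, col=3)
  R (right): (row=2, col=3) -> (row=2, col=4)
  R (right): (row=2, col=4) -> (row=2, col=5)
  R (right): blocked, stay at (row=2, col=5)
  R (right): blocked, stay at (row=2, col=5)
  D (down): (row=2, col=5) -> (row=3, col=5)
  D (down): blocked, stay at (row=3, col=5)
  D (down): blocked, stay at (row=3, col=5)
Final: (row=3, col=5)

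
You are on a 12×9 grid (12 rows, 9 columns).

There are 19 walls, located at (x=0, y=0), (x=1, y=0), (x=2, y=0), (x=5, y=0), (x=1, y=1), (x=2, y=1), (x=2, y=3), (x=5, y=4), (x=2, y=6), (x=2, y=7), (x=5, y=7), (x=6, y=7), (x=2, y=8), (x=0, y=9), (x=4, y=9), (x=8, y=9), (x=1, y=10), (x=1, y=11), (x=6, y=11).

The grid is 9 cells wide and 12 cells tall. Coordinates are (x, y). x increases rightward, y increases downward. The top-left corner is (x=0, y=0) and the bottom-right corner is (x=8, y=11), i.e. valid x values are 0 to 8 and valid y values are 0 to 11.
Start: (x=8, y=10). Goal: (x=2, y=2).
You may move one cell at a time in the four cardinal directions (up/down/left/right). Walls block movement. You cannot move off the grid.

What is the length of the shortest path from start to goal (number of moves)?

BFS from (x=8, y=10) until reaching (x=2, y=2):
  Distance 0: (x=8, y=10)
  Distance 1: (x=7, y=10), (x=8, y=11)
  Distance 2: (x=7, y=9), (x=6, y=10), (x=7, y=11)
  Distance 3: (x=7, y=8), (x=6, y=9), (x=5, y=10)
  Distance 4: (x=7, y=7), (x=6, y=8), (x=8, y=8), (x=5, y=9), (x=4, y=10), (x=5, y=11)
  Distance 5: (x=7, y=6), (x=8, y=7), (x=5, y=8), (x=3, y=10), (x=4, y=11)
  Distance 6: (x=7, y=5), (x=6, y=6), (x=8, y=6), (x=4, y=8), (x=3, y=9), (x=2, y=10), (x=3, y=11)
  Distance 7: (x=7, y=4), (x=6, y=5), (x=8, y=5), (x=5, y=6), (x=4, y=7), (x=3, y=8), (x=2, y=9), (x=2, y=11)
  Distance 8: (x=7, y=3), (x=6, y=4), (x=8, y=4), (x=5, y=5), (x=4, y=6), (x=3, y=7), (x=1, y=9)
  Distance 9: (x=7, y=2), (x=6, y=3), (x=8, y=3), (x=4, y=5), (x=3, y=6), (x=1, y=8)
  Distance 10: (x=7, y=1), (x=6, y=2), (x=8, y=2), (x=5, y=3), (x=4, y=4), (x=3, y=5), (x=1, y=7), (x=0, y=8)
  Distance 11: (x=7, y=0), (x=6, y=1), (x=8, y=1), (x=5, y=2), (x=4, y=3), (x=3, y=4), (x=2, y=5), (x=1, y=6), (x=0, y=7)
  Distance 12: (x=6, y=0), (x=8, y=0), (x=5, y=1), (x=4, y=2), (x=3, y=3), (x=2, y=4), (x=1, y=5), (x=0, y=6)
  Distance 13: (x=4, y=1), (x=3, y=2), (x=1, y=4), (x=0, y=5)
  Distance 14: (x=4, y=0), (x=3, y=1), (x=2, y=2), (x=1, y=3), (x=0, y=4)  <- goal reached here
One shortest path (14 moves): (x=8, y=10) -> (x=7, y=10) -> (x=6, y=10) -> (x=5, y=10) -> (x=4, y=10) -> (x=3, y=10) -> (x=3, y=9) -> (x=3, y=8) -> (x=3, y=7) -> (x=3, y=6) -> (x=3, y=5) -> (x=3, y=4) -> (x=3, y=3) -> (x=3, y=2) -> (x=2, y=2)

Answer: Shortest path length: 14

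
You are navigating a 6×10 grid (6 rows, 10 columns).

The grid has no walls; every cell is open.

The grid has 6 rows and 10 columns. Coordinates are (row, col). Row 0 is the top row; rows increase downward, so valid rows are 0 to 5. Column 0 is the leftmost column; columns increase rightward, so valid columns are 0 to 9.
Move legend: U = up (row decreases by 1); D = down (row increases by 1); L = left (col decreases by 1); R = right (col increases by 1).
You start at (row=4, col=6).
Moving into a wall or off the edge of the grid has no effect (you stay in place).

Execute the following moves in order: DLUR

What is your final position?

Start: (row=4, col=6)
  D (down): (row=4, col=6) -> (row=5, col=6)
  L (left): (row=5, col=6) -> (row=5, col=5)
  U (up): (row=5, col=5) -> (row=4, col=5)
  R (right): (row=4, col=5) -> (row=4, col=6)
Final: (row=4, col=6)

Answer: Final position: (row=4, col=6)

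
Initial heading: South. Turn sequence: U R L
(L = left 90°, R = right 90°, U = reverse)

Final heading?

Answer: Final heading: North

Derivation:
Start: South
  U (U-turn (180°)) -> North
  R (right (90° clockwise)) -> East
  L (left (90° counter-clockwise)) -> North
Final: North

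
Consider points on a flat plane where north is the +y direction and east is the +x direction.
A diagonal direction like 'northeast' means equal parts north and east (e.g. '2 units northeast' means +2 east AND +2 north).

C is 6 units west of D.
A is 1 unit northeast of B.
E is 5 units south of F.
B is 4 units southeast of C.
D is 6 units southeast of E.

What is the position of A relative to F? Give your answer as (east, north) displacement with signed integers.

Answer: A is at (east=5, north=-14) relative to F.

Derivation:
Place F at the origin (east=0, north=0).
  E is 5 units south of F: delta (east=+0, north=-5); E at (east=0, north=-5).
  D is 6 units southeast of E: delta (east=+6, north=-6); D at (east=6, north=-11).
  C is 6 units west of D: delta (east=-6, north=+0); C at (east=0, north=-11).
  B is 4 units southeast of C: delta (east=+4, north=-4); B at (east=4, north=-15).
  A is 1 unit northeast of B: delta (east=+1, north=+1); A at (east=5, north=-14).
Therefore A relative to F: (east=5, north=-14).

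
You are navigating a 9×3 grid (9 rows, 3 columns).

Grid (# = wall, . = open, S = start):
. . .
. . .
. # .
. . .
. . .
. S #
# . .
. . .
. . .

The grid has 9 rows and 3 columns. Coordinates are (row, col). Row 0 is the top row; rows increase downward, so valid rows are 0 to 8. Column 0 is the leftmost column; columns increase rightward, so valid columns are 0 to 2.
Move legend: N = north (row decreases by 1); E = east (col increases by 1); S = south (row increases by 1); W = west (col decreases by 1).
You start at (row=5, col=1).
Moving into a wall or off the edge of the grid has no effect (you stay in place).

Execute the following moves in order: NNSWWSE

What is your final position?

Answer: Final position: (row=5, col=1)

Derivation:
Start: (row=5, col=1)
  N (north): (row=5, col=1) -> (row=4, col=1)
  N (north): (row=4, col=1) -> (row=3, col=1)
  S (south): (row=3, col=1) -> (row=4, col=1)
  W (west): (row=4, col=1) -> (row=4, col=0)
  W (west): blocked, stay at (row=4, col=0)
  S (south): (row=4, col=0) -> (row=5, col=0)
  E (east): (row=5, col=0) -> (row=5, col=1)
Final: (row=5, col=1)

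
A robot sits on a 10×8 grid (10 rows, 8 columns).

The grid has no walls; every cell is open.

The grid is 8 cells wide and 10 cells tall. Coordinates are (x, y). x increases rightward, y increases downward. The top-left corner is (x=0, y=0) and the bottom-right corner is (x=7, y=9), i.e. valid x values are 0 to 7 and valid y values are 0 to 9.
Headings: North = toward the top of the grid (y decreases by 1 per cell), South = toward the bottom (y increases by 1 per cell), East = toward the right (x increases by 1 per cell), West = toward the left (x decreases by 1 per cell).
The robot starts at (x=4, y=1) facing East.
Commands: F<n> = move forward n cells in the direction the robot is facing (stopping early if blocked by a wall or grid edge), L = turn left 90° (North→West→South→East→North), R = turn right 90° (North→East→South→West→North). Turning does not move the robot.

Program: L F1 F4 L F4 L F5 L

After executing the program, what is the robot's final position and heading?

Answer: Final position: (x=0, y=5), facing East

Derivation:
Start: (x=4, y=1), facing East
  L: turn left, now facing North
  F1: move forward 1, now at (x=4, y=0)
  F4: move forward 0/4 (blocked), now at (x=4, y=0)
  L: turn left, now facing West
  F4: move forward 4, now at (x=0, y=0)
  L: turn left, now facing South
  F5: move forward 5, now at (x=0, y=5)
  L: turn left, now facing East
Final: (x=0, y=5), facing East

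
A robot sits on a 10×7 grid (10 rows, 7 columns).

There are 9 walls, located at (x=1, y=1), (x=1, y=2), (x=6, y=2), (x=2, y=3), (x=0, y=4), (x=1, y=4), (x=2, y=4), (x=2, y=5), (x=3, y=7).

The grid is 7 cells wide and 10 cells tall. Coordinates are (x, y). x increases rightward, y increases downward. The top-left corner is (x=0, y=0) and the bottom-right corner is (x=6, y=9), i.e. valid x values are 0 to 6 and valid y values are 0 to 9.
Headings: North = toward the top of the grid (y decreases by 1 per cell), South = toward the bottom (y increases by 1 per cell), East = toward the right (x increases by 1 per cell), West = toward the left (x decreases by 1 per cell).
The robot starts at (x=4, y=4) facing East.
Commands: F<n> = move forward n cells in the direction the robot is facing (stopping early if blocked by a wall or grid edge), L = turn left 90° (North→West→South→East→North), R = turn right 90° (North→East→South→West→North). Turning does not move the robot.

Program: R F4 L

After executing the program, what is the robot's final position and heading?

Start: (x=4, y=4), facing East
  R: turn right, now facing South
  F4: move forward 4, now at (x=4, y=8)
  L: turn left, now facing East
Final: (x=4, y=8), facing East

Answer: Final position: (x=4, y=8), facing East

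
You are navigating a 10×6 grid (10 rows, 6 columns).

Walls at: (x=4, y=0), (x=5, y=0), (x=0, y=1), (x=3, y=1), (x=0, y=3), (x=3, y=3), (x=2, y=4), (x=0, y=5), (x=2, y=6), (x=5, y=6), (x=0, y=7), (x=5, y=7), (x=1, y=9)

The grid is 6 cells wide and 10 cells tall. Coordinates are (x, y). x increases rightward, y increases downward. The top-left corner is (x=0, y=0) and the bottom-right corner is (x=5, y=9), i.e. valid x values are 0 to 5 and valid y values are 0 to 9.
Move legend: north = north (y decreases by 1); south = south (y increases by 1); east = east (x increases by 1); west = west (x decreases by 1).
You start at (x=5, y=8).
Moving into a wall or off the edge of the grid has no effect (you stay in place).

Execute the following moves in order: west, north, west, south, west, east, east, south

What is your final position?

Answer: Final position: (x=4, y=9)

Derivation:
Start: (x=5, y=8)
  west (west): (x=5, y=8) -> (x=4, y=8)
  north (north): (x=4, y=8) -> (x=4, y=7)
  west (west): (x=4, y=7) -> (x=3, y=7)
  south (south): (x=3, y=7) -> (x=3, y=8)
  west (west): (x=3, y=8) -> (x=2, y=8)
  east (east): (x=2, y=8) -> (x=3, y=8)
  east (east): (x=3, y=8) -> (x=4, y=8)
  south (south): (x=4, y=8) -> (x=4, y=9)
Final: (x=4, y=9)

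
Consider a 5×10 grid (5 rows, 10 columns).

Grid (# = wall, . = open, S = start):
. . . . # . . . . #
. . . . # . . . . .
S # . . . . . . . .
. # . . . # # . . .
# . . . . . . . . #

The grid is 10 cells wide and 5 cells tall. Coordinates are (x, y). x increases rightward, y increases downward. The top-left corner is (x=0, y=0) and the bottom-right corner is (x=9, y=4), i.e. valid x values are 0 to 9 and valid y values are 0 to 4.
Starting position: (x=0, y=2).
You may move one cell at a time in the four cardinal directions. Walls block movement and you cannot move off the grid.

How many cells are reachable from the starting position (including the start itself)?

Answer: Reachable cells: 41

Derivation:
BFS flood-fill from (x=0, y=2):
  Distance 0: (x=0, y=2)
  Distance 1: (x=0, y=1), (x=0, y=3)
  Distance 2: (x=0, y=0), (x=1, y=1)
  Distance 3: (x=1, y=0), (x=2, y=1)
  Distance 4: (x=2, y=0), (x=3, y=1), (x=2, y=2)
  Distance 5: (x=3, y=0), (x=3, y=2), (x=2, y=3)
  Distance 6: (x=4, y=2), (x=3, y=3), (x=2, y=4)
  Distance 7: (x=5, y=2), (x=4, y=3), (x=1, y=4), (x=3, y=4)
  Distance 8: (x=5, y=1), (x=6, y=2), (x=4, y=4)
  Distance 9: (x=5, y=0), (x=6, y=1), (x=7, y=2), (x=5, y=4)
  Distance 10: (x=6, y=0), (x=7, y=1), (x=8, y=2), (x=7, y=3), (x=6, y=4)
  Distance 11: (x=7, y=0), (x=8, y=1), (x=9, y=2), (x=8, y=3), (x=7, y=4)
  Distance 12: (x=8, y=0), (x=9, y=1), (x=9, y=3), (x=8, y=4)
Total reachable: 41 (grid has 41 open cells total)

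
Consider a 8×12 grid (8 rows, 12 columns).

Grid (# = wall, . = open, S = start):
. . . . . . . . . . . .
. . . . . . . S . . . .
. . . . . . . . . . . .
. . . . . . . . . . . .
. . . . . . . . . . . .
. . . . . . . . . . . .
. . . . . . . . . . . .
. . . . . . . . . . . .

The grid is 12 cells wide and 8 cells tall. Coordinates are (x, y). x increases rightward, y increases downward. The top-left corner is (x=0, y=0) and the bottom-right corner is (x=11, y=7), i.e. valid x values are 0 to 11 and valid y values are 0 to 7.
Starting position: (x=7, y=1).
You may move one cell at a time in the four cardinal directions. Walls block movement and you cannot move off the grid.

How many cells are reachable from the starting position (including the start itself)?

BFS flood-fill from (x=7, y=1):
  Distance 0: (x=7, y=1)
  Distance 1: (x=7, y=0), (x=6, y=1), (x=8, y=1), (x=7, y=2)
  Distance 2: (x=6, y=0), (x=8, y=0), (x=5, y=1), (x=9, y=1), (x=6, y=2), (x=8, y=2), (x=7, y=3)
  Distance 3: (x=5, y=0), (x=9, y=0), (x=4, y=1), (x=10, y=1), (x=5, y=2), (x=9, y=2), (x=6, y=3), (x=8, y=3), (x=7, y=4)
  Distance 4: (x=4, y=0), (x=10, y=0), (x=3, y=1), (x=11, y=1), (x=4, y=2), (x=10, y=2), (x=5, y=3), (x=9, y=3), (x=6, y=4), (x=8, y=4), (x=7, y=5)
  Distance 5: (x=3, y=0), (x=11, y=0), (x=2, y=1), (x=3, y=2), (x=11, y=2), (x=4, y=3), (x=10, y=3), (x=5, y=4), (x=9, y=4), (x=6, y=5), (x=8, y=5), (x=7, y=6)
  Distance 6: (x=2, y=0), (x=1, y=1), (x=2, y=2), (x=3, y=3), (x=11, y=3), (x=4, y=4), (x=10, y=4), (x=5, y=5), (x=9, y=5), (x=6, y=6), (x=8, y=6), (x=7, y=7)
  Distance 7: (x=1, y=0), (x=0, y=1), (x=1, y=2), (x=2, y=3), (x=3, y=4), (x=11, y=4), (x=4, y=5), (x=10, y=5), (x=5, y=6), (x=9, y=6), (x=6, y=7), (x=8, y=7)
  Distance 8: (x=0, y=0), (x=0, y=2), (x=1, y=3), (x=2, y=4), (x=3, y=5), (x=11, y=5), (x=4, y=6), (x=10, y=6), (x=5, y=7), (x=9, y=7)
  Distance 9: (x=0, y=3), (x=1, y=4), (x=2, y=5), (x=3, y=6), (x=11, y=6), (x=4, y=7), (x=10, y=7)
  Distance 10: (x=0, y=4), (x=1, y=5), (x=2, y=6), (x=3, y=7), (x=11, y=7)
  Distance 11: (x=0, y=5), (x=1, y=6), (x=2, y=7)
  Distance 12: (x=0, y=6), (x=1, y=7)
  Distance 13: (x=0, y=7)
Total reachable: 96 (grid has 96 open cells total)

Answer: Reachable cells: 96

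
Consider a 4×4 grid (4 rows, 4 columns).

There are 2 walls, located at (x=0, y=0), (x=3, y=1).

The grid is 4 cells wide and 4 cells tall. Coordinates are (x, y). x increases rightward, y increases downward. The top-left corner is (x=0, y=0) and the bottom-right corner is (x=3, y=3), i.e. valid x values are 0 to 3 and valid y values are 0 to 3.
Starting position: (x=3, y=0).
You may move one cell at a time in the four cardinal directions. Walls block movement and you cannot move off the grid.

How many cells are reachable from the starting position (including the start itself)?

BFS flood-fill from (x=3, y=0):
  Distance 0: (x=3, y=0)
  Distance 1: (x=2, y=0)
  Distance 2: (x=1, y=0), (x=2, y=1)
  Distance 3: (x=1, y=1), (x=2, y=2)
  Distance 4: (x=0, y=1), (x=1, y=2), (x=3, y=2), (x=2, y=3)
  Distance 5: (x=0, y=2), (x=1, y=3), (x=3, y=3)
  Distance 6: (x=0, y=3)
Total reachable: 14 (grid has 14 open cells total)

Answer: Reachable cells: 14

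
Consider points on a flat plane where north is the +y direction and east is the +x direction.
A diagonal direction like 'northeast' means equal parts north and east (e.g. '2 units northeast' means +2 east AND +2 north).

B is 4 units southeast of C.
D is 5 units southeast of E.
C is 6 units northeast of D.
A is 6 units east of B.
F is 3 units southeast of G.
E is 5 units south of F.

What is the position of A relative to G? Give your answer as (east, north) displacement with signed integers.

Answer: A is at (east=24, north=-11) relative to G.

Derivation:
Place G at the origin (east=0, north=0).
  F is 3 units southeast of G: delta (east=+3, north=-3); F at (east=3, north=-3).
  E is 5 units south of F: delta (east=+0, north=-5); E at (east=3, north=-8).
  D is 5 units southeast of E: delta (east=+5, north=-5); D at (east=8, north=-13).
  C is 6 units northeast of D: delta (east=+6, north=+6); C at (east=14, north=-7).
  B is 4 units southeast of C: delta (east=+4, north=-4); B at (east=18, north=-11).
  A is 6 units east of B: delta (east=+6, north=+0); A at (east=24, north=-11).
Therefore A relative to G: (east=24, north=-11).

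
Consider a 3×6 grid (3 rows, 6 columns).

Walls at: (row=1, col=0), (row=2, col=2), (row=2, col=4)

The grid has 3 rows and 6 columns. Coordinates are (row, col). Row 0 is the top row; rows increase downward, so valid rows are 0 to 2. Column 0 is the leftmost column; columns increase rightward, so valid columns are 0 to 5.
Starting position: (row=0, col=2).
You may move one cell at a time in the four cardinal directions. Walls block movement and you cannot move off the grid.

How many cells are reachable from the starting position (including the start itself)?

Answer: Reachable cells: 15

Derivation:
BFS flood-fill from (row=0, col=2):
  Distance 0: (row=0, col=2)
  Distance 1: (row=0, col=1), (row=0, col=3), (row=1, col=2)
  Distance 2: (row=0, col=0), (row=0, col=4), (row=1, col=1), (row=1, col=3)
  Distance 3: (row=0, col=5), (row=1, col=4), (row=2, col=1), (row=2, col=3)
  Distance 4: (row=1, col=5), (row=2, col=0)
  Distance 5: (row=2, col=5)
Total reachable: 15 (grid has 15 open cells total)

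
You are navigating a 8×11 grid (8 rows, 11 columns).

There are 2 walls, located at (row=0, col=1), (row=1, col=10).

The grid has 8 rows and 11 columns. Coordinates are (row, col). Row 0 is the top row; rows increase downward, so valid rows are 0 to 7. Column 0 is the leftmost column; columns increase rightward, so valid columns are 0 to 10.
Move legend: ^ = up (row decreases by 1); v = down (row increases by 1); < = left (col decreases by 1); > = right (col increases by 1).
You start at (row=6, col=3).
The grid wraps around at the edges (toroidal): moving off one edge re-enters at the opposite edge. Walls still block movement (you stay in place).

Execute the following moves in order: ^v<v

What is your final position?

Answer: Final position: (row=7, col=2)

Derivation:
Start: (row=6, col=3)
  ^ (up): (row=6, col=3) -> (row=5, col=3)
  v (down): (row=5, col=3) -> (row=6, col=3)
  < (left): (row=6, col=3) -> (row=6, col=2)
  v (down): (row=6, col=2) -> (row=7, col=2)
Final: (row=7, col=2)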